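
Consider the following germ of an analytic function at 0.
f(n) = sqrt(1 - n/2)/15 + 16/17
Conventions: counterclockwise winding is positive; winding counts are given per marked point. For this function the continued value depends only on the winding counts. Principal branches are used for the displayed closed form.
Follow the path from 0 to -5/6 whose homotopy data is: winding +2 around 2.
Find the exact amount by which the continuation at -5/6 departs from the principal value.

The rational part is single-valued and drops out of the difference; each branch term changes only by its own monodromy.
(1/15)*sqrt(1 - n/(2)): winding +2 is even, the square root returns to the same sheet, contribution 0.
Summing the contributions at n = -5/6 gives 0.

Continued minus principal equals 0.


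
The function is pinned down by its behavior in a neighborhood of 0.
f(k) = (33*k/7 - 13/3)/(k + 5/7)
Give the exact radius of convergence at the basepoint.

The radius of convergence is 5/7.

Denominator factor (k + 5/7): pole of order 1 at -5/7, modulus 5/7.
The radius of convergence is the smallest modulus among the singular points: 5/7.


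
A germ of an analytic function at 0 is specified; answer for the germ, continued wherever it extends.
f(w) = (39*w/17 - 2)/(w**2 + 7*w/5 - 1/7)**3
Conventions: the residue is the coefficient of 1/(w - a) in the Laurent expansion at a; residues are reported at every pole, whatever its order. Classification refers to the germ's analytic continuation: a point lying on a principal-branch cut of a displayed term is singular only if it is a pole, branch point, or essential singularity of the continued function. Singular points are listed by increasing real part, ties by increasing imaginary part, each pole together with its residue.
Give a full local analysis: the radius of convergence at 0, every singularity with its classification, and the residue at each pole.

Denominator factor (w**2 + 7*w/5 - 1/7)^3: discriminant 443/175, real irrational roots -7/10 + (1/70)*sqrt(3101) and -7/10 - (1/70)*sqrt(3101); poles of order 3, moduli -7/10 + (1/70)*sqrt(3101) and 7/10 + (1/70)*sqrt(3101).
The radius of convergence is the smallest modulus among the singular points: -7/10 + (1/70)*sqrt(3101).
The factor w**2 + 7*w/5 - 1/7 splits as (w - a)(w - a') with a = -7/10 - (1/70)*sqrt(3101), a' = -7/10 + (1/70)*sqrt(3101). At the order-3 pole a set g(w) = (w - a)^3*f(w) = [39*w/17 - 2] / (w - a')^3.
Order-3 pole: residue = g''(a)/2; g''(-7/10 - (1/70)*sqrt(3101)) = (112638750/1477951219)*sqrt(3101), so the residue is (56319375/1477951219)*sqrt(3101).
The factor w**2 + 7*w/5 - 1/7 splits as (w - a)(w - a') with a = -7/10 + (1/70)*sqrt(3101), a' = -7/10 - (1/70)*sqrt(3101). At the order-3 pole a set g(w) = (w - a)^3*f(w) = [39*w/17 - 2] / (w - a')^3.
Order-3 pole: residue = g''(a)/2; g''(-7/10 + (1/70)*sqrt(3101)) = -(112638750/1477951219)*sqrt(3101), so the residue is -(56319375/1477951219)*sqrt(3101).
List the singular points by increasing real part (a conjugate pair: the negative imaginary part first).

Radius of convergence at 0: -7/10 + (1/70)*sqrt(3101).
At -7/10 - (1/70)*sqrt(3101): a pole of order 3; residue (56319375/1477951219)*sqrt(3101).
At -7/10 + (1/70)*sqrt(3101): a pole of order 3; residue -(56319375/1477951219)*sqrt(3101).


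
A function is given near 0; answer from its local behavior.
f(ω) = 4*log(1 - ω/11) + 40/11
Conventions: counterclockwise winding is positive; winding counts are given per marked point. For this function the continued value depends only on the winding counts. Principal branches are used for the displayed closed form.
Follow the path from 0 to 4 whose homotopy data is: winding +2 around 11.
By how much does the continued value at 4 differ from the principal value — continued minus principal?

The rational part is single-valued and drops out of the difference; each branch term changes only by its own monodromy.
(4)*log(1 - ω/(11)): each positive loop around 11 adds 2*pi*i to the log, so winding +2 contributes (4)*(2)*2*pi*i = (16)*pi*i.
Summing the contributions at ω = 4 gives (16)*pi*i.

Continued minus principal equals (16)*pi*i.


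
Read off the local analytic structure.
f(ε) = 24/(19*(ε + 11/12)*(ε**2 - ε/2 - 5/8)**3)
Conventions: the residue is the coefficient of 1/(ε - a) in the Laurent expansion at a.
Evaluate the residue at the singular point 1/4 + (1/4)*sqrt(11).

The residue is -35831808/17340787 + (17604808704/23080587497)*sqrt(11).

The factor ε**2 - ε/2 - 5/8 splits as (ε - a)(ε - a') with a = 1/4 + (1/4)*sqrt(11), a' = 1/4 - (1/4)*sqrt(11). At the order-3 pole a set g(ε) = (ε - a)^3*f(ε) = [24/(19*(ε + 11/12))] / (ε - a')^3.
Order-3 pole: residue = g''(a)/2; g''(1/4 + (1/4)*sqrt(11)) = -71663616/17340787 + (35209617408/23080587497)*sqrt(11), so the residue is -35831808/17340787 + (17604808704/23080587497)*sqrt(11).


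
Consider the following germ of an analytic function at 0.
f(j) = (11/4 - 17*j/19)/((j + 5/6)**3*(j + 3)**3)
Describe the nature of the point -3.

The denominator factor j + 3 vanishes at -3 and appears to the power 3; the numerator there equals 413/76, nonzero, and no other factor vanishes.
Hence a pole whose order is the multiplicity, 3.

The point is a pole of order 3.


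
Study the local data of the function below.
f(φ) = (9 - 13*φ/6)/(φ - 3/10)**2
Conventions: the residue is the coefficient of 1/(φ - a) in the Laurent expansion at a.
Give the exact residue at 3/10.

At the order-2 pole 3/10 set g(φ) = (φ - (3/10))^2*f(φ) = 9 - 13*φ/6.
Order-2 pole: residue = g'(a); g'(3/10) = -13/6, so the residue is -13/6.

The residue is -13/6.


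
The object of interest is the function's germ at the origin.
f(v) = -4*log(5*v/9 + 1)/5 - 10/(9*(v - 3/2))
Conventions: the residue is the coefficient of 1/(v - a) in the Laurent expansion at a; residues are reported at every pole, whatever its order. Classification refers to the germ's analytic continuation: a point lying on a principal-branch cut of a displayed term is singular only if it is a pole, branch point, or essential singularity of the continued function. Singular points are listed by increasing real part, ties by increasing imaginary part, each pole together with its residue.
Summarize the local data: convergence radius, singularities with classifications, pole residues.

Radius of convergence at 0: 3/2.
At -9/5: a logarithmic branch point.
At 3/2: a pole of order 1; residue -10/9.

Denominator factor (v - 3/2): pole of order 1 at 3/2, modulus 3/2.
Branch term (-4/5)*log(1 - v/(-9/5)): its argument vanishes at v = -9/5, a logarithmic branch point, modulus 9/5.
The radius of convergence is the smallest modulus among the singular points: 3/2.
The branch term is analytic at 3/2 and contributes nothing to the residue; only the rational part matters.
At the order-1 pole 3/2 set g(v) = (v - (3/2))*(rational part) = -10/9.
Simple pole: residue = g(a) at a = 3/2, which is -10/9.
List the singular points by increasing real part (a conjugate pair: the negative imaginary part first).


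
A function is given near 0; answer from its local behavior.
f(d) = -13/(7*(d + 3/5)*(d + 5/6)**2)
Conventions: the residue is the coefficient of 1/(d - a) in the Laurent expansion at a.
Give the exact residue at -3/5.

At the order-1 pole -3/5 set g(d) = (d - (-3/5))*f(d) = -13/(7*(d + 5/6)**2).
Simple pole: residue = g(a) at a = -3/5, which is -11700/343.

The residue is -11700/343.


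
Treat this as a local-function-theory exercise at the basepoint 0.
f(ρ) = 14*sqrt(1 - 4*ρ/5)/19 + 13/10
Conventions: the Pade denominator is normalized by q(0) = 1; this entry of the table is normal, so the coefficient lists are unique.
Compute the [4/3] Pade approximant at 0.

Taylor coefficients needed (expand at 0): a_0 = 387/190, a_1 = -28/95, a_2 = -28/475, a_3 = -56/2375, a_4 = -28/2375, a_5 = -392/59375, a_6 = -1176/296875, a_7 = -3696/1484375.
Write the denominator as Q(ρ) = 1 + q1*ρ + q2*ρ^2 + q3*ρ^3. Requiring Q*f - P = O(ρ^8) with deg P <= 4 kills the coefficients of ρ^5..ρ^7 in Q*f:
  ρ^5: a_5 + q1*a_4 + q2*a_3 + q3*a_2 = 0, i.e. -392/59375 + (-28/2375)*q1 + (-56/2375)*q2 + (-28/475)*q3 = 0.
  ρ^6: a_6 + q1*a_5 + q2*a_4 + q3*a_3 = 0, i.e. -1176/296875 + (-392/59375)*q1 + (-28/2375)*q2 + (-56/2375)*q3 = 0.
  ρ^7: a_7 + q1*a_6 + q2*a_5 + q3*a_4 = 0, i.e. -3696/1484375 + (-1176/296875)*q1 + (-392/59375)*q2 + (-28/2375)*q3 = 0.
Solving this linear system: q1 = -6/5, q2 = 2/5, q3 = -4/125.
The numerator is Q*f truncated at degree 4: P0 = a_0 = 387/190; P1 = a_1 + q1*a_0 = -1301/475; P2 = a_2 + q1*a_1 + q2*a_0 = 527/475; P3 = a_3 + q1*a_2 + q2*a_1 + q3*a_0 = -1614/11875; P4 = a_4 + q1*a_3 + q2*a_2 + q3*a_1 = 28/11875.

The Pade approximant has numerator coefficients [387/190, -1301/475, 527/475, -1614/11875, 28/11875]; denominator coefficients [1, -6/5, 2/5, -4/125].


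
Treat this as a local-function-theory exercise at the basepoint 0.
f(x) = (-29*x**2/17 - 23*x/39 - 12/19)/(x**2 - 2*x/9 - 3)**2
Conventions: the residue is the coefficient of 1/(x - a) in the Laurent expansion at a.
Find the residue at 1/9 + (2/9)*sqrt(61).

The factor x**2 - 2*x/9 - 3 splits as (x - a)(x - a') with a = 1/9 + (2/9)*sqrt(61), a' = 1/9 - (2/9)*sqrt(61). At the order-2 pole a set g(x) = (x - a)^2*f(x) = [-29*x**2/17 - 23*x/39 - 12/19] / (x - a')^2.
Order-2 pole: residue = g'(a); g'(1/9 + (2/9)*sqrt(61)) = -(6765795/249991664)*sqrt(61), so the residue is -(6765795/249991664)*sqrt(61).

The residue is -(6765795/249991664)*sqrt(61).


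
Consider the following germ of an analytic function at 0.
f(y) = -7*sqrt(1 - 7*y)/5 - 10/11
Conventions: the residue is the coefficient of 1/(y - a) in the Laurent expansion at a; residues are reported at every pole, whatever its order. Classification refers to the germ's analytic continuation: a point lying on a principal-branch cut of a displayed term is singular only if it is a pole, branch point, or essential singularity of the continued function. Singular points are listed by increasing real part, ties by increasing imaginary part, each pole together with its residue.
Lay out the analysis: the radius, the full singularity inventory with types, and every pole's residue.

Radius of convergence at 0: 1/7.
At 1/7: an algebraic (square-root) branch point.

Branch term (-7/5)*sqrt(1 - y/(1/7)): its argument vanishes at y = 1/7, a square-root branch point, modulus 1/7.
The radius of convergence is the smallest modulus among the singular points: 1/7.


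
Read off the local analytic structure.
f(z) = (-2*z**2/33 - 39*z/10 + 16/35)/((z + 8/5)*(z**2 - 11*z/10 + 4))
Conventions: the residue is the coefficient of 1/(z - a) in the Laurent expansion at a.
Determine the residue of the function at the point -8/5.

At the order-1 pole -8/5 set g(z) = (z - (-8/5))*f(z) = (-2*z**2/33 - 39*z/10 + 16/35)/(z**2 - 11*z/10 + 4).
Simple pole: residue = g(a) at a = -8/5, which is 9445/12012.

The residue is 9445/12012.


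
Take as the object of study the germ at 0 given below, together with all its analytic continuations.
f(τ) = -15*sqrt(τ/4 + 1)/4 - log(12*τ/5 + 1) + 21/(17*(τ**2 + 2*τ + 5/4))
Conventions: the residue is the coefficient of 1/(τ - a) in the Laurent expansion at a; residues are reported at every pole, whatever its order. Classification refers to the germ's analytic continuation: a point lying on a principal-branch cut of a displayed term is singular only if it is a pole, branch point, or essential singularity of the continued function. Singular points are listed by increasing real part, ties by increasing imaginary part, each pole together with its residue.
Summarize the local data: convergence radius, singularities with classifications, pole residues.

Radius of convergence at 0: 5/12.
At -4: an algebraic (square-root) branch point.
At (-1) - (1/2)*i: a pole of order 1; residue (21/17)*i.
At (-1) + (1/2)*i: a pole of order 1; residue -(21/17)*i.
At -5/12: a logarithmic branch point.

Denominator factor (τ**2 + 2*τ + 5/4): discriminant -1, complex-conjugate roots (-1) + (1/2)*i and (-1) - (1/2)*i; poles of order 1, moduli (1/2)*sqrt(5) and (1/2)*sqrt(5).
Branch term (-1)*log(1 - τ/(-5/12)): its argument vanishes at τ = -5/12, a logarithmic branch point, modulus 5/12.
Branch term (-15/4)*sqrt(1 - τ/(-4)): its argument vanishes at τ = -4, a square-root branch point, modulus 4.
The radius of convergence is the smallest modulus among the singular points: 5/12.
The branch terms are analytic at (-1) - (1/2)*i and contribute nothing to the residue; only the rational part matters.
The factor τ**2 + 2*τ + 5/4 splits as (τ - a)(τ - a') with a = (-1) - (1/2)*i, a' = (-1) + (1/2)*i. At the order-1 pole a set g(τ) = (τ - a)*(rational part) = [21/17] / (τ - a').
Simple pole: residue = g(a) at a = (-1) - (1/2)*i, which is (21/17)*i.
The branch terms are analytic at (-1) + (1/2)*i and contribute nothing to the residue; only the rational part matters.
The factor τ**2 + 2*τ + 5/4 splits as (τ - a)(τ - a') with a = (-1) + (1/2)*i, a' = (-1) - (1/2)*i. At the order-1 pole a set g(τ) = (τ - a)*(rational part) = [21/17] / (τ - a').
Simple pole: residue = g(a) at a = (-1) + (1/2)*i, which is -(21/17)*i.
List the singular points by increasing real part (a conjugate pair: the negative imaginary part first).


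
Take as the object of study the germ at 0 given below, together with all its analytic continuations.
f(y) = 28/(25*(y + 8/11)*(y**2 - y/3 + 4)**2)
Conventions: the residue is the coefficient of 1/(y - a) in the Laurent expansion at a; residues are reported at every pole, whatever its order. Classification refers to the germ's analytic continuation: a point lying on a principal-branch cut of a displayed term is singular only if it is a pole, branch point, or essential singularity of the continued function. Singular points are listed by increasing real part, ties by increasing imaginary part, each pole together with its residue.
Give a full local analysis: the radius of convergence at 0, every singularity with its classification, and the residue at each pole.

Radius of convergence at 0: 8/11.
At -8/11: a pole of order 1; residue 922383/18748900.
At (1/6) - ((1/6)*sqrt(143))*i: a pole of order 2; residue (-922383/37497800) + ((20588463/13941682040)*sqrt(143))*i.
At (1/6) + ((1/6)*sqrt(143))*i: a pole of order 2; residue (-922383/37497800) - ((20588463/13941682040)*sqrt(143))*i.

Denominator factor (y + 8/11): pole of order 1 at -8/11, modulus 8/11.
Denominator factor (y**2 - y/3 + 4)^2: discriminant -143/9, complex-conjugate roots (1/6) + ((1/6)*sqrt(143))*i and (1/6) - ((1/6)*sqrt(143))*i; poles of order 2, moduli 2 and 2.
The radius of convergence is the smallest modulus among the singular points: 8/11.
At the order-1 pole -8/11 set g(y) = (y - (-8/11))*f(y) = 28/(25*(y**2 - y/3 + 4)**2).
Simple pole: residue = g(a) at a = -8/11, which is 922383/18748900.
The factor y**2 - y/3 + 4 splits as (y - a)(y - a') with a = (1/6) - ((1/6)*sqrt(143))*i, a' = (1/6) + ((1/6)*sqrt(143))*i. At the order-2 pole a set g(y) = (y - a)^2*f(y) = [28/(25*(y + 8/11))] / (y - a')^2.
Order-2 pole: residue = g'(a); g'((1/6) - ((1/6)*sqrt(143))*i) = (-922383/37497800) + ((20588463/13941682040)*sqrt(143))*i, so the residue is (-922383/37497800) + ((20588463/13941682040)*sqrt(143))*i.
The factor y**2 - y/3 + 4 splits as (y - a)(y - a') with a = (1/6) + ((1/6)*sqrt(143))*i, a' = (1/6) - ((1/6)*sqrt(143))*i. At the order-2 pole a set g(y) = (y - a)^2*f(y) = [28/(25*(y + 8/11))] / (y - a')^2.
Order-2 pole: residue = g'(a); g'((1/6) + ((1/6)*sqrt(143))*i) = (-922383/37497800) - ((20588463/13941682040)*sqrt(143))*i, so the residue is (-922383/37497800) - ((20588463/13941682040)*sqrt(143))*i.
List the singular points by increasing real part (a conjugate pair: the negative imaginary part first).


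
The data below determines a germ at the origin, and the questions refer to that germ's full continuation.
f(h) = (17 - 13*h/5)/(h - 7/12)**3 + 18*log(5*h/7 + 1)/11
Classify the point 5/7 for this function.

The point is a regular point.

Denominator factors: h - 7/12 = 11/84 at h = 5/7 — none vanishes.
Branch term log(1 - h/(-7/5)): argument at 5/7 is 74/49, nonzero, so 5/7 is not its branch point (a point on a principal cut is still regular for the continued germ).
So the germ continues analytically to 5/7.


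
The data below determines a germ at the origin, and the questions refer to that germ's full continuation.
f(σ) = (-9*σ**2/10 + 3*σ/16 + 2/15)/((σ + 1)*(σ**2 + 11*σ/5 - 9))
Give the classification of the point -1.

The denominator factor σ + 1 vanishes at -1 and appears to the power 1; the numerator there equals -229/240, nonzero, and no other factor vanishes.
Hence a pole whose order is the multiplicity, 1.

The point is a pole of order 1.


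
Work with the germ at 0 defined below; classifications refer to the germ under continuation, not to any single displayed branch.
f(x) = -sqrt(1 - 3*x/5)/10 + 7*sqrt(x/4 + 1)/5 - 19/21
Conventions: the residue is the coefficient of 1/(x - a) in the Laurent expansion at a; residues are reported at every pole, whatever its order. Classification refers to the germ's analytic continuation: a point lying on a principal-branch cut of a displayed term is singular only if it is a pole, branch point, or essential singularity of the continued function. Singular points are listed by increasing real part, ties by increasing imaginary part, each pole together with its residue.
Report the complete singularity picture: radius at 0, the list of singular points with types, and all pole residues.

Branch term (-1/10)*sqrt(1 - x/(5/3)): its argument vanishes at x = 5/3, a square-root branch point, modulus 5/3.
Branch term (7/5)*sqrt(1 - x/(-4)): its argument vanishes at x = -4, a square-root branch point, modulus 4.
The radius of convergence is the smallest modulus among the singular points: 5/3.
List the singular points by increasing real part (a conjugate pair: the negative imaginary part first).

Radius of convergence at 0: 5/3.
At -4: an algebraic (square-root) branch point.
At 5/3: an algebraic (square-root) branch point.


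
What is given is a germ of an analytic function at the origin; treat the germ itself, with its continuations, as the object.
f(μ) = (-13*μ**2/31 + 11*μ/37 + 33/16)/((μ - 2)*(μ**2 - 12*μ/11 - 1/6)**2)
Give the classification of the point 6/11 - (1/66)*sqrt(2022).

The point is a pole of order 2.

The denominator factor μ**2 - 12*μ/11 - 1/6 vanishes at 6/11 - (1/66)*sqrt(2022) and appears to the power 2; the numerator there equals 12692257/6661776 + (2021/832722)*sqrt(2022), nonzero, and no other factor vanishes.
Hence a pole whose order is the multiplicity, 2.


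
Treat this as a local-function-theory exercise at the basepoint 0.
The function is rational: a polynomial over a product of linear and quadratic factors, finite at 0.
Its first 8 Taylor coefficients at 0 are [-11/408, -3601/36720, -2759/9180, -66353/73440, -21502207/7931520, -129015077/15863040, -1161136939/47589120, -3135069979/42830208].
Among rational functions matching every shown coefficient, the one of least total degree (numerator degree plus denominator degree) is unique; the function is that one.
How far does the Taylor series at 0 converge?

No rational of total degree below 5 reproduces all 8 coefficients; solving the [1/4] Pade equations on them gives f(z) = (-4*z/15 - 33/17)/((z - 6)**3*(z - 1/3)), whose expansion matches every shown term.
Denominator factor (z - 1/3): pole of order 1 at 1/3, modulus 1/3.
Denominator factor (z - 6)^3: pole of order 3 at 6, modulus 6.
The radius of convergence is the smallest modulus among the singular points: 1/3.

The radius of convergence is 1/3.


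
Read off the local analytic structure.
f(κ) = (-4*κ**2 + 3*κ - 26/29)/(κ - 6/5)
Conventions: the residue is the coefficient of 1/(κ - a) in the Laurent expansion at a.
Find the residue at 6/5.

At the order-1 pole 6/5 set g(κ) = (κ - (6/5))*f(κ) = -4*κ**2 + 3*κ - 26/29.
Simple pole: residue = g(a) at a = 6/5, which is -2216/725.

The residue is -2216/725.


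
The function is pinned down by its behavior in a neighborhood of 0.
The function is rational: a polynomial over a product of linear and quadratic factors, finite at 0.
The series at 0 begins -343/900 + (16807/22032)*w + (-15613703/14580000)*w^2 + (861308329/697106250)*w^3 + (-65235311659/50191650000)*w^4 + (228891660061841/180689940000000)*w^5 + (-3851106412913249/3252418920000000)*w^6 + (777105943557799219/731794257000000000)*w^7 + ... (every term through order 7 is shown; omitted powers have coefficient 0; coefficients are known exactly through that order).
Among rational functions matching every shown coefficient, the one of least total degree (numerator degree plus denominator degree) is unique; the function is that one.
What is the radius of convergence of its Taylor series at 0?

The radius of convergence is 9/7.

No rational of total degree below 5 reproduces all 8 coefficients; solving the [1/4] Pade equations on them gives f(w) = (10/7 - 33*w/34)/((w - 9/7)*(w + 10/7)**3), whose expansion matches every shown term.
Denominator factor (w - 9/7): pole of order 1 at 9/7, modulus 9/7.
Denominator factor (w + 10/7)^3: pole of order 3 at -10/7, modulus 10/7.
The radius of convergence is the smallest modulus among the singular points: 9/7.


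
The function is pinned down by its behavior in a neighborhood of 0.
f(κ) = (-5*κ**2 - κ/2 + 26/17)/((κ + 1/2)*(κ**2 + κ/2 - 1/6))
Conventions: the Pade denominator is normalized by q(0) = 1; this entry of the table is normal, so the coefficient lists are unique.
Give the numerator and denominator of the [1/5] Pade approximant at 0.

Taylor coefficients needed (expand at 0): a_0 = -312/17, a_1 = -210/17, a_2 = -2934/17, a_3 = -9198/17, a_4 = -46926/17, a_5 = -192510/17, a_6 = -865998/17.
Write the denominator as Q(κ) = 1 + q1*κ + q2*κ^2 + q3*κ^3 + q4*κ^4 + q5*κ^5. Requiring Q*f - P = O(κ^7) with deg P <= 1 kills the coefficients of κ^2..κ^6 in Q*f:
  κ^2: a_2 + q1*a_1 + q2*a_0 = 0, i.e. -2934/17 + (-210/17)*q1 + (-312/17)*q2 = 0.
  κ^3: a_3 + q1*a_2 + q2*a_1 + q3*a_0 = 0, i.e. -9198/17 + (-2934/17)*q1 + (-210/17)*q2 + (-312/17)*q3 = 0.
  κ^4: a_4 + q1*a_3 + q2*a_2 + q3*a_1 + q4*a_0 = 0, i.e. -46926/17 + (-9198/17)*q1 + (-2934/17)*q2 + (-210/17)*q3 + (-312/17)*q4 = 0.
  κ^5: a_5 + q1*a_4 + q2*a_3 + q3*a_2 + q4*a_1 + q5*a_0 = 0, i.e. -192510/17 + (-46926/17)*q1 + (-9198/17)*q2 + (-2934/17)*q3 + (-210/17)*q4 + (-312/17)*q5 = 0.
  κ^6: a_6 + q1*a_5 + q2*a_4 + q3*a_3 + q4*a_2 + q5*a_1 = 0, i.e. -865998/17 + (-192510/17)*q1 + (-46926/17)*q2 + (-9198/17)*q3 + (-2934/17)*q4 + (-210/17)*q5 = 0.
Solving this linear system: q1 = -4056059649/1507129459, q2 = -11442773418/1507129459, q3 = 1413091872/1507129459, q4 = -447347520/1507129459, q5 = 4473475200/1507129459.
The numerator is Q*f truncated at degree 1: P0 = a_0 = -312/17; P1 = a_1 + q1*a_0 = 55823142594/1507129459.

The Pade approximant has numerator coefficients [-312/17, 55823142594/1507129459]; denominator coefficients [1, -4056059649/1507129459, -11442773418/1507129459, 1413091872/1507129459, -447347520/1507129459, 4473475200/1507129459].


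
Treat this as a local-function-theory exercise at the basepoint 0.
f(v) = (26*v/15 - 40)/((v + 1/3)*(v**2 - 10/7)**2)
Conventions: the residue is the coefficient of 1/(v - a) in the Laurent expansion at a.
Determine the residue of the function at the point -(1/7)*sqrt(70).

The factor v**2 - 10/7 splits as (v - a)(v - a') with a = -(1/7)*sqrt(70), a' = (1/7)*sqrt(70). At the order-2 pole a set g(v) = (v - a)^2*f(v) = [(26*v/15 - 40)/(v + 1/3)] / (v - a')^2.
Order-2 pole: residue = g'(a); g'(-(1/7)*sqrt(70)) = 4851/415 + (4977/8300)*sqrt(70), so the residue is 4851/415 + (4977/8300)*sqrt(70).

The residue is 4851/415 + (4977/8300)*sqrt(70).


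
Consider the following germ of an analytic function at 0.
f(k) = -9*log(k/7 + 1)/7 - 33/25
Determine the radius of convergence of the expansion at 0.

The radius of convergence is 7.

Branch term (-9/7)*log(1 - k/(-7)): its argument vanishes at k = -7, a logarithmic branch point, modulus 7.
The radius of convergence is the smallest modulus among the singular points: 7.


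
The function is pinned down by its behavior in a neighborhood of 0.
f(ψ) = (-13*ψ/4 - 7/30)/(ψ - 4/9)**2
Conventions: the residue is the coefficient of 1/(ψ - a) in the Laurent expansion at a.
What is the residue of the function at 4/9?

The residue is -13/4.

At the order-2 pole 4/9 set g(ψ) = (ψ - (4/9))^2*f(ψ) = -13*ψ/4 - 7/30.
Order-2 pole: residue = g'(a); g'(4/9) = -13/4, so the residue is -13/4.


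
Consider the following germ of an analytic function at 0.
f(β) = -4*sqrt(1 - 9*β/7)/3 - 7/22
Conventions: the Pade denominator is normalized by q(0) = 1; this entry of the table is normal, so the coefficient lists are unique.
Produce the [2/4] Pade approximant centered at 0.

The Pade approximant has numerator coefficients [-109/66, 5765769/1921084, -68200785/53790352]; denominator coefficients [1, -793593/611254, 4462209/17115112, 777843/29951446, 938223/239611568].

Taylor coefficients needed (expand at 0): a_0 = -109/66, a_1 = 6/7, a_2 = 27/98, a_3 = 243/1372, a_4 = 10935/76832, a_5 = 19683/153664, a_6 = 531441/4302592.
Write the denominator as Q(β) = 1 + q1*β + q2*β^2 + q3*β^3 + q4*β^4. Requiring Q*f - P = O(β^7) with deg P <= 2 kills the coefficients of β^3..β^6 in Q*f:
  β^3: a_3 + q1*a_2 + q2*a_1 + q3*a_0 = 0, i.e. 243/1372 + (27/98)*q1 + (6/7)*q2 + (-109/66)*q3 = 0.
  β^4: a_4 + q1*a_3 + q2*a_2 + q3*a_1 + q4*a_0 = 0, i.e. 10935/76832 + (243/1372)*q1 + (27/98)*q2 + (6/7)*q3 + (-109/66)*q4 = 0.
  β^5: a_5 + q1*a_4 + q2*a_3 + q3*a_2 + q4*a_1 = 0, i.e. 19683/153664 + (10935/76832)*q1 + (243/1372)*q2 + (27/98)*q3 + (6/7)*q4 = 0.
  β^6: a_6 + q1*a_5 + q2*a_4 + q3*a_3 + q4*a_2 = 0, i.e. 531441/4302592 + (19683/153664)*q1 + (10935/76832)*q2 + (243/1372)*q3 + (27/98)*q4 = 0.
Solving this linear system: q1 = -793593/611254, q2 = 4462209/17115112, q3 = 777843/29951446, q4 = 938223/239611568.
The numerator is Q*f truncated at degree 2: P0 = a_0 = -109/66; P1 = a_1 + q1*a_0 = 5765769/1921084; P2 = a_2 + q1*a_1 + q2*a_0 = -68200785/53790352.


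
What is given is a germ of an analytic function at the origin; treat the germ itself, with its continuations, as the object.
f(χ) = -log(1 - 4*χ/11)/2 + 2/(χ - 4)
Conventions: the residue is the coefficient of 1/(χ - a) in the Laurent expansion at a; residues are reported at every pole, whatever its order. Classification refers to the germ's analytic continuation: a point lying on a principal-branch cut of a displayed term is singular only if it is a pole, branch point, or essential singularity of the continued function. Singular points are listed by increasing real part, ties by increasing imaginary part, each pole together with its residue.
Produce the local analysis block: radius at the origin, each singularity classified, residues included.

Denominator factor (χ - 4): pole of order 1 at 4, modulus 4.
Branch term (-1/2)*log(1 - χ/(11/4)): its argument vanishes at χ = 11/4, a logarithmic branch point, modulus 11/4.
The radius of convergence is the smallest modulus among the singular points: 11/4.
The branch term is analytic at 4 and contributes nothing to the residue; only the rational part matters.
At the order-1 pole 4 set g(χ) = (χ - (4))*(rational part) = 2.
Simple pole: residue = g(a) at a = 4, which is 2.
List the singular points by increasing real part (a conjugate pair: the negative imaginary part first).

Radius of convergence at 0: 11/4.
At 11/4: a logarithmic branch point.
At 4: a pole of order 1; residue 2.


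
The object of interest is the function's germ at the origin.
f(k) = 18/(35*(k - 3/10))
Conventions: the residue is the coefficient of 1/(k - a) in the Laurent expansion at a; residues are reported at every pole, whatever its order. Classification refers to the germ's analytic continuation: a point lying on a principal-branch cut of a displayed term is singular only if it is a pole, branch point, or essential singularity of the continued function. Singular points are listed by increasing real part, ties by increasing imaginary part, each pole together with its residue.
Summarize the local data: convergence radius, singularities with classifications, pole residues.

Denominator factor (k - 3/10): pole of order 1 at 3/10, modulus 3/10.
The radius of convergence is the smallest modulus among the singular points: 3/10.
At the order-1 pole 3/10 set g(k) = (k - (3/10))*f(k) = 18/35.
Simple pole: residue = g(a) at a = 3/10, which is 18/35.

Radius of convergence at 0: 3/10.
At 3/10: a pole of order 1; residue 18/35.


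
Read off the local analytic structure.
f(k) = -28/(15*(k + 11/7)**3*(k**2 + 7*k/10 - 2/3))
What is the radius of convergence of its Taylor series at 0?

Denominator factor (k + 11/7)^3: pole of order 3 at -11/7, modulus 11/7.
Denominator factor (k**2 + 7*k/10 - 2/3): discriminant 947/300, real irrational roots -7/20 + (1/60)*sqrt(2841) and -7/20 - (1/60)*sqrt(2841); poles of order 1, moduli -7/20 + (1/60)*sqrt(2841) and 7/20 + (1/60)*sqrt(2841).
The radius of convergence is the smallest modulus among the singular points: -7/20 + (1/60)*sqrt(2841).

The radius of convergence is -7/20 + (1/60)*sqrt(2841).


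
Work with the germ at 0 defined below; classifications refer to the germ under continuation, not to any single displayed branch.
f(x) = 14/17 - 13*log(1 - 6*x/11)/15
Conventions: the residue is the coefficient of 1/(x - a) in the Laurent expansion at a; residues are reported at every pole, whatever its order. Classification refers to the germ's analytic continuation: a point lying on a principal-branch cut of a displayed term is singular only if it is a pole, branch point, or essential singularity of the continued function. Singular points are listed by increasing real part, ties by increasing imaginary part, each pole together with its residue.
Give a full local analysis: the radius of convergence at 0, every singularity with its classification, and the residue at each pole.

Radius of convergence at 0: 11/6.
At 11/6: a logarithmic branch point.

Branch term (-13/15)*log(1 - x/(11/6)): its argument vanishes at x = 11/6, a logarithmic branch point, modulus 11/6.
The radius of convergence is the smallest modulus among the singular points: 11/6.


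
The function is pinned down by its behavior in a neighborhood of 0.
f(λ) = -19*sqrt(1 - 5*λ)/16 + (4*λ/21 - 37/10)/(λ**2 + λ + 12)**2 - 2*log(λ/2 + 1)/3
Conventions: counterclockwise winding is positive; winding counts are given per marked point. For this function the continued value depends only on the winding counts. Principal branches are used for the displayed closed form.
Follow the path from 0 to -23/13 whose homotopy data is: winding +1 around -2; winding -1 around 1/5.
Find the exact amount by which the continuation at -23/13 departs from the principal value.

The rational part is single-valued and drops out of the difference; each branch term changes only by its own monodromy.
(-19/16)*sqrt(1 - λ/(1/5)): winding -1 is odd, the square root flips sign, contributing -2*(-19/16)*sqrt(1 - (-23/13)/(1/5)) = -2*(-19/16)*sqrt(128/13) = (19/13)*sqrt(26).
(-2/3)*log(1 - λ/(-2)): each positive loop around -2 adds 2*pi*i to the log, so winding +1 contributes (-2/3)*(1)*2*pi*i = -(4/3)*pi*i.
Summing the contributions at λ = -23/13 gives ((19/13)*sqrt(26)) - ((4/3)*pi)*i.

Continued minus principal equals ((19/13)*sqrt(26)) - ((4/3)*pi)*i.


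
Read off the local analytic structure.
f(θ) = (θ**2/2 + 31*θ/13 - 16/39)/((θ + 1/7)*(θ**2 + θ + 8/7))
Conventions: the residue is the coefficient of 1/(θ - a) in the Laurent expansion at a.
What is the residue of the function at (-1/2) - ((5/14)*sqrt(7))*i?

The residue is (4781/7800) + ((3623/7800)*sqrt(7))*i.

The factor θ**2 + θ + 8/7 splits as (θ - a)(θ - a') with a = (-1/2) - ((5/14)*sqrt(7))*i, a' = (-1/2) + ((5/14)*sqrt(7))*i. At the order-1 pole a set g(θ) = (θ - a)*f(θ) = [(θ**2/2 + 31*θ/13 - 16/39)/(θ + 1/7)] / (θ - a').
Simple pole: residue = g(a) at a = (-1/2) - ((5/14)*sqrt(7))*i, which is (4781/7800) + ((3623/7800)*sqrt(7))*i.


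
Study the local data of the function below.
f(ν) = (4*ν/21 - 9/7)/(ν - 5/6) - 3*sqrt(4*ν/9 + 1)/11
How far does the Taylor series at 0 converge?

Denominator factor (ν - 5/6): pole of order 1 at 5/6, modulus 5/6.
Branch term (-3/11)*sqrt(1 - ν/(-9/4)): its argument vanishes at ν = -9/4, a square-root branch point, modulus 9/4.
The radius of convergence is the smallest modulus among the singular points: 5/6.

The radius of convergence is 5/6.


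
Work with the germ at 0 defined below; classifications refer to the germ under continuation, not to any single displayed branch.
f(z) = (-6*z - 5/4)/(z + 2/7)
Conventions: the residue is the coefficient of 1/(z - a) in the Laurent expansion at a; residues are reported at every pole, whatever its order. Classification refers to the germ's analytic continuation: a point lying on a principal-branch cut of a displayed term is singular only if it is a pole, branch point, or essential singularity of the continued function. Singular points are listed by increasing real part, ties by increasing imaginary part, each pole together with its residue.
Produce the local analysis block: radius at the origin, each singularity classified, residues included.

Radius of convergence at 0: 2/7.
At -2/7: a pole of order 1; residue 13/28.

Denominator factor (z + 2/7): pole of order 1 at -2/7, modulus 2/7.
The radius of convergence is the smallest modulus among the singular points: 2/7.
At the order-1 pole -2/7 set g(z) = (z - (-2/7))*f(z) = -6*z - 5/4.
Simple pole: residue = g(a) at a = -2/7, which is 13/28.


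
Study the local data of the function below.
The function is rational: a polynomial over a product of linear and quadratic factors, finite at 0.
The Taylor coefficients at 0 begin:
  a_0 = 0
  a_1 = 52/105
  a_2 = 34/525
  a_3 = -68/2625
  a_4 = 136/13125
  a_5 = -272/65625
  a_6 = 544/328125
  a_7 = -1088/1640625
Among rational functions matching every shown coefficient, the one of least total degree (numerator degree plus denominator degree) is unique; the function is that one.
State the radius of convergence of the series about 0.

The radius of convergence is 5/2.

No rational of total degree below 3 reproduces all 8 coefficients; solving the [2/1] Pade equations on them gives f(ζ) = (23*ζ**2/35 + 26*ζ/21)/(ζ + 5/2), whose expansion matches every shown term.
Denominator factor (ζ + 5/2): pole of order 1 at -5/2, modulus 5/2.
The radius of convergence is the smallest modulus among the singular points: 5/2.


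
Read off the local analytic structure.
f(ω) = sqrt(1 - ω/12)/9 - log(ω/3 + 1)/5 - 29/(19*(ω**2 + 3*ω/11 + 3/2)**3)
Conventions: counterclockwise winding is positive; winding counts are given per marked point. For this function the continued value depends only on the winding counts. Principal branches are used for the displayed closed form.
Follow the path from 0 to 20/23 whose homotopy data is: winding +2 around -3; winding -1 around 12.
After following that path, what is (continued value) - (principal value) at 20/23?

Continued minus principal equals (-(16/621)*sqrt(69)) - ((4/5)*pi)*i.

The rational part is single-valued and drops out of the difference; each branch term changes only by its own monodromy.
(1/9)*sqrt(1 - ω/(12)): winding -1 is odd, the square root flips sign, contributing -2*(1/9)*sqrt(1 - (20/23)/(12)) = -2*(1/9)*sqrt(64/69) = -(16/621)*sqrt(69).
(-1/5)*log(1 - ω/(-3)): each positive loop around -3 adds 2*pi*i to the log, so winding +2 contributes (-1/5)*(2)*2*pi*i = -(4/5)*pi*i.
Summing the contributions at ω = 20/23 gives (-(16/621)*sqrt(69)) - ((4/5)*pi)*i.


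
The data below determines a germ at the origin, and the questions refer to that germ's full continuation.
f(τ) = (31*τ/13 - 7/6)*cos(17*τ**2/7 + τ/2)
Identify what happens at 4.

There is no denominator, hence no pole anywhere.
The factor cos(17*τ**2/7 + τ/2) is entire.
So the germ continues analytically to 4.

The point is a regular point.


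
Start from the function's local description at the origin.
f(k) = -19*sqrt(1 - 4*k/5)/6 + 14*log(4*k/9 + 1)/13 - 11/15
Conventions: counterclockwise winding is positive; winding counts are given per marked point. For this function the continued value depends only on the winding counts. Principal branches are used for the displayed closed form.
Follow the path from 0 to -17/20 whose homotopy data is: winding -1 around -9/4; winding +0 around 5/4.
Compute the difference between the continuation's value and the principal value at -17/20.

The rational part is single-valued and drops out of the difference; each branch term changes only by its own monodromy.
(-19/6)*sqrt(1 - k/(5/4)): winding +0 is even, the square root returns to the same sheet, contribution 0.
(14/13)*log(1 - k/(-9/4)): each positive loop around -9/4 adds 2*pi*i to the log, so winding -1 contributes (14/13)*(-1)*2*pi*i = -(28/13)*pi*i.
Summing the contributions at k = -17/20 gives -(28/13)*pi*i.

Continued minus principal equals -(28/13)*pi*i.


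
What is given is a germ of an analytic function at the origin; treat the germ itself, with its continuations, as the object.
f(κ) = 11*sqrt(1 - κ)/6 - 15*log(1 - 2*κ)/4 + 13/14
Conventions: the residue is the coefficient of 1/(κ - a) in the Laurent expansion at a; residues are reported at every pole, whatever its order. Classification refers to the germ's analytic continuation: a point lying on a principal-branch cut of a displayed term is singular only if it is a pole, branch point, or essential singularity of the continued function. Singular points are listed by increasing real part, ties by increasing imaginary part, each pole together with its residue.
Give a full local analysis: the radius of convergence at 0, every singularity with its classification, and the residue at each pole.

Radius of convergence at 0: 1/2.
At 1/2: a logarithmic branch point.
At 1: an algebraic (square-root) branch point.

Branch term (11/6)*sqrt(1 - κ/(1)): its argument vanishes at κ = 1, a square-root branch point, modulus 1.
Branch term (-15/4)*log(1 - κ/(1/2)): its argument vanishes at κ = 1/2, a logarithmic branch point, modulus 1/2.
The radius of convergence is the smallest modulus among the singular points: 1/2.
List the singular points by increasing real part (a conjugate pair: the negative imaginary part first).


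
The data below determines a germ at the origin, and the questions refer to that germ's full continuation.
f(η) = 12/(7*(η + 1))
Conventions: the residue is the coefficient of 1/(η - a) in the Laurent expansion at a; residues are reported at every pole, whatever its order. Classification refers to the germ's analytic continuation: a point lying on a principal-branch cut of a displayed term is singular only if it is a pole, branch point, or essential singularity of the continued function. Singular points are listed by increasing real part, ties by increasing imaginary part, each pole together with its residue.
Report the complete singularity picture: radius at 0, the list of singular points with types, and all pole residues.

Denominator factor (η + 1): pole of order 1 at -1, modulus 1.
The radius of convergence is the smallest modulus among the singular points: 1.
At the order-1 pole -1 set g(η) = (η - (-1))*f(η) = 12/7.
Simple pole: residue = g(a) at a = -1, which is 12/7.

Radius of convergence at 0: 1.
At -1: a pole of order 1; residue 12/7.


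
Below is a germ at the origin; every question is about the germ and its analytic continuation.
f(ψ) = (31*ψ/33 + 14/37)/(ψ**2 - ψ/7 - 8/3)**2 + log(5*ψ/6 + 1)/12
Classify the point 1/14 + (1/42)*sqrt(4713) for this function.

The denominator factor ψ**2 - ψ/7 - 8/3 vanishes at 1/14 + (1/42)*sqrt(4713) and appears to the power 2; the numerator there equals 7615/17094 + (31/1386)*sqrt(4713), nonzero, and no other factor vanishes.
The branch terms are analytic at this point.
Hence a pole whose order is the multiplicity, 2.

The point is a pole of order 2.


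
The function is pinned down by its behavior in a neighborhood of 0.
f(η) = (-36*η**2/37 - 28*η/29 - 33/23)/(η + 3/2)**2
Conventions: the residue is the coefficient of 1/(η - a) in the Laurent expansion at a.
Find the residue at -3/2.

At the order-2 pole -3/2 set g(η) = (η - (-3/2))^2*f(η) = -36*η**2/37 - 28*η/29 - 33/23.
Order-2 pole: residue = g'(a); g'(-3/2) = 2096/1073, so the residue is 2096/1073.

The residue is 2096/1073.
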